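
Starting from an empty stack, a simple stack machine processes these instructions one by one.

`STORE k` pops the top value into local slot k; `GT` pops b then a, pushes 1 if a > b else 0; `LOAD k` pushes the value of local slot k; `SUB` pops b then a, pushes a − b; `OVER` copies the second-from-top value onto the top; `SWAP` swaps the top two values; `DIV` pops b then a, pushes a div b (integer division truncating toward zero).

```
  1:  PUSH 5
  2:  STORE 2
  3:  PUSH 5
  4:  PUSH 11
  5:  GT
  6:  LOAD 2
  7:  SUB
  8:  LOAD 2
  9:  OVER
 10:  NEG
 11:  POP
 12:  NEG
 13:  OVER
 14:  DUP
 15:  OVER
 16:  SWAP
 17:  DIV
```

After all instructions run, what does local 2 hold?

5

PUSH 5   5
STORE 2  (empty)
PUSH 5   5
PUSH 11  5 11
GT       0
LOAD 2   0 5
SUB      -5
LOAD 2   -5 5
OVER     -5 5 -5
NEG      -5 5 5
POP      -5 5
NEG      -5 -5
OVER     -5 -5 -5
DUP      -5 -5 -5 -5
OVER     -5 -5 -5 -5 -5
SWAP     -5 -5 -5 -5 -5
DIV      -5 -5 -5 1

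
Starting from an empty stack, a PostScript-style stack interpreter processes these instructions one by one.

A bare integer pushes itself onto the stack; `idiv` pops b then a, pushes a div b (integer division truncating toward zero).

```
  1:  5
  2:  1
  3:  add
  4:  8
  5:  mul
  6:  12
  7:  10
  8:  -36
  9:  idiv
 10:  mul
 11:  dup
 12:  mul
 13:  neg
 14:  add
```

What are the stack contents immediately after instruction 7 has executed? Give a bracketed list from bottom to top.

5   -> 5
1   -> 5 1
add -> 6
8   -> 6 8
mul -> 48
12  -> 48 12
10  -> 48 12 10

[48, 12, 10]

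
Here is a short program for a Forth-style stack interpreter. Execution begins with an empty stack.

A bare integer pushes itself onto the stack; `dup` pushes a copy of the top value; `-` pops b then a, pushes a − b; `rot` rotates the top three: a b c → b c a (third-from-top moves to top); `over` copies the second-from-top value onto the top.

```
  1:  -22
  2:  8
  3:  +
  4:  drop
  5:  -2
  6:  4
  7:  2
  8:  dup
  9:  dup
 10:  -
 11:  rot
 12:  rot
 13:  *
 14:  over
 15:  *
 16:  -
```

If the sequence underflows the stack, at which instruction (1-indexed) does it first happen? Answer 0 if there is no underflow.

0

-22  : -22
8    : -22 8
+    : -14
drop : (empty)
-2   : -2
4    : -2 4
2    : -2 4 2
dup  : -2 4 2 2
dup  : -2 4 2 2 2
-    : -2 4 2 0
rot  : -2 2 0 4
rot  : -2 0 4 2
*    : -2 0 8
over : -2 0 8 0
*    : -2 0 0
-    : -2 0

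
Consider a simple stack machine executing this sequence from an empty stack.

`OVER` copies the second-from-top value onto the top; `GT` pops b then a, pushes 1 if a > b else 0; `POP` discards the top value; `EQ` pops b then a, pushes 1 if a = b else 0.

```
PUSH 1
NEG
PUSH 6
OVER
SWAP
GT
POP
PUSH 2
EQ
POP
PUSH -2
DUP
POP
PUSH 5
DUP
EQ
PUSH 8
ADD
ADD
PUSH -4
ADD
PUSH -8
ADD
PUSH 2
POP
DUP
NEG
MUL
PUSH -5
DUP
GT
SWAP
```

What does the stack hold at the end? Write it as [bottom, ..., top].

PUSH 1  → [1]
NEG     → [-1]
PUSH 6  → [-1, 6]
OVER    → [-1, 6, -1]
SWAP    → [-1, -1, 6]
GT      → [-1, 0]
POP     → [-1]
PUSH 2  → [-1, 2]
EQ      → [0]
POP     → []
PUSH -2 → [-2]
DUP     → [-2, -2]
POP     → [-2]
PUSH 5  → [-2, 5]
DUP     → [-2, 5, 5]
EQ      → [-2, 1]
PUSH 8  → [-2, 1, 8]
ADD     → [-2, 9]
ADD     → [7]
PUSH -4 → [7, -4]
ADD     → [3]
PUSH -8 → [3, -8]
ADD     → [-5]
PUSH 2  → [-5, 2]
POP     → [-5]
DUP     → [-5, -5]
NEG     → [-5, 5]
MUL     → [-25]
PUSH -5 → [-25, -5]
DUP     → [-25, -5, -5]
GT      → [-25, 0]
SWAP    → [0, -25]

[0, -25]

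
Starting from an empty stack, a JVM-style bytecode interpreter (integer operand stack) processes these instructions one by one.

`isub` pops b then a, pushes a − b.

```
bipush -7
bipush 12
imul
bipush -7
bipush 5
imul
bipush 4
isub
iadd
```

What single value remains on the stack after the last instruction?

-123

bipush -7 → [-7]
bipush 12 → [-7, 12]
imul      → [-84]
bipush -7 → [-84, -7]
bipush 5  → [-84, -7, 5]
imul      → [-84, -35]
bipush 4  → [-84, -35, 4]
isub      → [-84, -39]
iadd      → [-123]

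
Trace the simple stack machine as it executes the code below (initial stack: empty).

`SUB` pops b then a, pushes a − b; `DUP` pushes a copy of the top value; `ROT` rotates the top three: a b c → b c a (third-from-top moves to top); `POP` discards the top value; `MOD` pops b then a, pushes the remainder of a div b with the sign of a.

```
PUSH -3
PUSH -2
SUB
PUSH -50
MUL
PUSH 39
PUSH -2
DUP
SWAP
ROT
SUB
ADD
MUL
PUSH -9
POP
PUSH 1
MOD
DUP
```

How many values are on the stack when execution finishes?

2

PUSH -3   -3
PUSH -2   -3 -2
SUB       -1
PUSH -50  -1 -50
MUL       50
PUSH 39   50 39
PUSH -2   50 39 -2
DUP       50 39 -2 -2
SWAP      50 39 -2 -2
ROT       50 -2 -2 39
SUB       50 -2 -41
ADD       50 -43
MUL       -2150
PUSH -9   -2150 -9
POP       -2150
PUSH 1    -2150 1
MOD       0
DUP       0 0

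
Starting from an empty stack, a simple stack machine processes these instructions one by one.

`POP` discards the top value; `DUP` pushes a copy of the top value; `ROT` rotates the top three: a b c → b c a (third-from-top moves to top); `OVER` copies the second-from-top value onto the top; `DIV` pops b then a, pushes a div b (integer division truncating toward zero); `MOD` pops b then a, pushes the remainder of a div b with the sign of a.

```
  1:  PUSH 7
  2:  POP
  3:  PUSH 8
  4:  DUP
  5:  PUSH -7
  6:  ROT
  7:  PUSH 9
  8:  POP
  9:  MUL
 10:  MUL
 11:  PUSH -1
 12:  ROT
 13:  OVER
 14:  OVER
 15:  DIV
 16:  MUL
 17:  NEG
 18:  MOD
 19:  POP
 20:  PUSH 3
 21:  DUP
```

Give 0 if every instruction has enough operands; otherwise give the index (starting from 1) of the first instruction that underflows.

12

PUSH 7  : [7]
POP     : []
PUSH 8  : [8]
DUP     : [8, 8]
PUSH -7 : [8, 8, -7]
ROT     : [8, -7, 8]
PUSH 9  : [8, -7, 8, 9]
POP     : [8, -7, 8]
MUL     : [8, -56]
MUL     : [-448]
PUSH -1 : [-448, -1]
ROT  — needs 3 operands, stack has 2 → underflow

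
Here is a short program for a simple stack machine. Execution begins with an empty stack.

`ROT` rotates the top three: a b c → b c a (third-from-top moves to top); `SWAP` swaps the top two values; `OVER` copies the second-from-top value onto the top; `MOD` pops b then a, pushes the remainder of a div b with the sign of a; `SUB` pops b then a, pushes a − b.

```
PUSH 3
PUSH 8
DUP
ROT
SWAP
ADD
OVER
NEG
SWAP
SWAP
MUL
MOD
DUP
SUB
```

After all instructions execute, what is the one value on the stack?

PUSH 3 : 3
PUSH 8 : 3 8
DUP    : 3 8 8
ROT    : 8 8 3
SWAP   : 8 3 8
ADD    : 8 11
OVER   : 8 11 8
NEG    : 8 11 -8
SWAP   : 8 -8 11
SWAP   : 8 11 -8
MUL    : 8 -88
MOD    : 8
DUP    : 8 8
SUB    : 0

0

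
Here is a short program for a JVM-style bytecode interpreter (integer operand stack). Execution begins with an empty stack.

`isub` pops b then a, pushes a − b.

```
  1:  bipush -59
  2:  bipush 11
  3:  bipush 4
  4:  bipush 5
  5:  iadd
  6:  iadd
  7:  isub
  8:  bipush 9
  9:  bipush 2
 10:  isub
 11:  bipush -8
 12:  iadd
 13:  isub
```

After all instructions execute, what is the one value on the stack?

-78

bipush -59 → -59
bipush 11  → -59 11
bipush 4   → -59 11 4
bipush 5   → -59 11 4 5
iadd       → -59 11 9
iadd       → -59 20
isub       → -79
bipush 9   → -79 9
bipush 2   → -79 9 2
isub       → -79 7
bipush -8  → -79 7 -8
iadd       → -79 -1
isub       → -78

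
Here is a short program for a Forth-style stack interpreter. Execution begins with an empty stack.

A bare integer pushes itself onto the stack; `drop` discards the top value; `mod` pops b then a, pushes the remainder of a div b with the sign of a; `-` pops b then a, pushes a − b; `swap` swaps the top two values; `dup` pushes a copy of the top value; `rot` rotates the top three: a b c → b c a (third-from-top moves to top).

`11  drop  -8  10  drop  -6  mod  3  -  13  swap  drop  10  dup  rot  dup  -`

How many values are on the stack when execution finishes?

3

11    11
drop  (empty)
-8    -8
10    -8 10
drop  -8
-6    -8 -6
mod   -2
3     -2 3
-     -5
13    -5 13
swap  13 -5
drop  13
10    13 10
dup   13 10 10
rot   10 10 13
dup   10 10 13 13
-     10 10 0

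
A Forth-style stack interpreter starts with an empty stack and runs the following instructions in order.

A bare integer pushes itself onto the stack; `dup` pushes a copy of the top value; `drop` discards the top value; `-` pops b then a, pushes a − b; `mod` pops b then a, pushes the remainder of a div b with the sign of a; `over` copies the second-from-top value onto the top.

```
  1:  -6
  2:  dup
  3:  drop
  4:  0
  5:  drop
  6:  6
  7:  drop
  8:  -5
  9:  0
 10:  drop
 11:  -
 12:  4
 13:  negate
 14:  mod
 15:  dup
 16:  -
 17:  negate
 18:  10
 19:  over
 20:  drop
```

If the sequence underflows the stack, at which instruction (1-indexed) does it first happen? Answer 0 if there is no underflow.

-6     → [-6]
dup    → [-6, -6]
drop   → [-6]
0      → [-6, 0]
drop   → [-6]
6      → [-6, 6]
drop   → [-6]
-5     → [-6, -5]
0      → [-6, -5, 0]
drop   → [-6, -5]
-      → [-1]
4      → [-1, 4]
negate → [-1, -4]
mod    → [-1]
dup    → [-1, -1]
-      → [0]
negate → [0]
10     → [0, 10]
over   → [0, 10, 0]
drop   → [0, 10]

0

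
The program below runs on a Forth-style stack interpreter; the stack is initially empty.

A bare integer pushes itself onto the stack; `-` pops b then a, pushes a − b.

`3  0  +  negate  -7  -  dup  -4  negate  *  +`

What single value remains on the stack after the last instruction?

3      → 3
0      → 3 0
+      → 3
negate → -3
-7     → -3 -7
-      → 4
dup    → 4 4
-4     → 4 4 -4
negate → 4 4 4
*      → 4 16
+      → 20

20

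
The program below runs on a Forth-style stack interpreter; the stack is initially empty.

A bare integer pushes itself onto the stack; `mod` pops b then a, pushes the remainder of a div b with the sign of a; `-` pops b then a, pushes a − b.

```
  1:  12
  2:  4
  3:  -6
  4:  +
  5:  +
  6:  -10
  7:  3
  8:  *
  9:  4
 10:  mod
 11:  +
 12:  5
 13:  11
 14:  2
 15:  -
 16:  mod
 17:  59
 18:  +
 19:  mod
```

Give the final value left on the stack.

8

12   12
4    12 4
-6   12 4 -6
+    12 -2
+    10
-10  10 -10
3    10 -10 3
*    10 -30
4    10 -30 4
mod  10 -2
+    8
5    8 5
11   8 5 11
2    8 5 11 2
-    8 5 9
mod  8 5
59   8 5 59
+    8 64
mod  8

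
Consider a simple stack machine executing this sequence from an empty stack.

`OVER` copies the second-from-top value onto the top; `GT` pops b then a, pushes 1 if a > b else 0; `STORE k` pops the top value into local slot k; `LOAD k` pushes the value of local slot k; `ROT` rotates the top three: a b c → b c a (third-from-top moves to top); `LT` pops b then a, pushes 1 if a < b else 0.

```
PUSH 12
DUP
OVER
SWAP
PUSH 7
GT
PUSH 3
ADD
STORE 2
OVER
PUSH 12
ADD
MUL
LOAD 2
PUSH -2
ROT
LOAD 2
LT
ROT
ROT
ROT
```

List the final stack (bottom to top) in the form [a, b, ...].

[12, 4, -2, 0]

PUSH 12  [12]
DUP      [12, 12]
OVER     [12, 12, 12]
SWAP     [12, 12, 12]
PUSH 7   [12, 12, 12, 7]
GT       [12, 12, 1]
PUSH 3   [12, 12, 1, 3]
ADD      [12, 12, 4]
STORE 2  [12, 12]
OVER     [12, 12, 12]
PUSH 12  [12, 12, 12, 12]
ADD      [12, 12, 24]
MUL      [12, 288]
LOAD 2   [12, 288, 4]
PUSH -2  [12, 288, 4, -2]
ROT      [12, 4, -2, 288]
LOAD 2   [12, 4, -2, 288, 4]
LT       [12, 4, -2, 0]
ROT      [12, -2, 0, 4]
ROT      [12, 0, 4, -2]
ROT      [12, 4, -2, 0]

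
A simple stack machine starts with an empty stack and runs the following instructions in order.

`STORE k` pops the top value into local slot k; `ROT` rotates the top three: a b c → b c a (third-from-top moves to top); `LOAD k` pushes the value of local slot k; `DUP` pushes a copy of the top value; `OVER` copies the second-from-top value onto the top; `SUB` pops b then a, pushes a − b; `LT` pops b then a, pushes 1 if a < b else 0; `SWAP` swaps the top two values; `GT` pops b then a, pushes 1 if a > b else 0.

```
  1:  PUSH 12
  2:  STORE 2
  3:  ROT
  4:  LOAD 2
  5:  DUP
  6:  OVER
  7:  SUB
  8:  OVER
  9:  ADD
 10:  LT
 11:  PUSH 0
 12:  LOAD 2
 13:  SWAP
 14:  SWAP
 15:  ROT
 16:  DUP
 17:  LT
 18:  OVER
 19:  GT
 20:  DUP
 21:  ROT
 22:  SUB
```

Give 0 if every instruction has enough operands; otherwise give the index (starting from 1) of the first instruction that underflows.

PUSH 12 -> 12
STORE 2 -> (empty)
ROT  — needs 3 operands, stack has 0 → underflow

3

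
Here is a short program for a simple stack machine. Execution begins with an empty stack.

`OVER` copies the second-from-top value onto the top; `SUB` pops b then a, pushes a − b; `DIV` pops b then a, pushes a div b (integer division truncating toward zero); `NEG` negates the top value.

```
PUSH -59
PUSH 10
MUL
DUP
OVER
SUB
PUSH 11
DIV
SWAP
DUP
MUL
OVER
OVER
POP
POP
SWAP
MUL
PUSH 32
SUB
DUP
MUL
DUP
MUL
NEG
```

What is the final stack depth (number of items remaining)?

1

PUSH -59 → -59
PUSH 10  → -59 10
MUL      → -590
DUP      → -590 -590
OVER     → -590 -590 -590
SUB      → -590 0
PUSH 11  → -590 0 11
DIV      → -590 0
SWAP     → 0 -590
DUP      → 0 -590 -590
MUL      → 0 348100
OVER     → 0 348100 0
OVER     → 0 348100 0 348100
POP      → 0 348100 0
POP      → 0 348100
SWAP     → 348100 0
MUL      → 0
PUSH 32  → 0 32
SUB      → -32
DUP      → -32 -32
MUL      → 1024
DUP      → 1024 1024
MUL      → 1048576
NEG      → -1048576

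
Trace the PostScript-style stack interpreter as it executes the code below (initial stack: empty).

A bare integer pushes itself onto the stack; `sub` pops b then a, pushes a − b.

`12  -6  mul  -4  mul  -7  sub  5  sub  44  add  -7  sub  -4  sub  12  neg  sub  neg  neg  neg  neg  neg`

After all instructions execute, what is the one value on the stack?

12  -> [12]
-6  -> [12, -6]
mul -> [-72]
-4  -> [-72, -4]
mul -> [288]
-7  -> [288, -7]
sub -> [295]
5   -> [295, 5]
sub -> [290]
44  -> [290, 44]
add -> [334]
-7  -> [334, -7]
sub -> [341]
-4  -> [341, -4]
sub -> [345]
12  -> [345, 12]
neg -> [345, -12]
sub -> [357]
neg -> [-357]
neg -> [357]
neg -> [-357]
neg -> [357]
neg -> [-357]

-357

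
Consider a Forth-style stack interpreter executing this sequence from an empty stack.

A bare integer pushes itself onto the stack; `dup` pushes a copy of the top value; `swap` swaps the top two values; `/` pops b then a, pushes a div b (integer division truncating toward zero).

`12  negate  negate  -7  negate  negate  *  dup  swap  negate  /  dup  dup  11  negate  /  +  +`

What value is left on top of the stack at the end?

12      12
negate  -12
negate  12
-7      12 -7
negate  12 7
negate  12 -7
*       -84
dup     -84 -84
swap    -84 -84
negate  -84 84
/       -1
dup     -1 -1
dup     -1 -1 -1
11      -1 -1 -1 11
negate  -1 -1 -1 -11
/       -1 -1 0
+       -1 -1
+       -2

-2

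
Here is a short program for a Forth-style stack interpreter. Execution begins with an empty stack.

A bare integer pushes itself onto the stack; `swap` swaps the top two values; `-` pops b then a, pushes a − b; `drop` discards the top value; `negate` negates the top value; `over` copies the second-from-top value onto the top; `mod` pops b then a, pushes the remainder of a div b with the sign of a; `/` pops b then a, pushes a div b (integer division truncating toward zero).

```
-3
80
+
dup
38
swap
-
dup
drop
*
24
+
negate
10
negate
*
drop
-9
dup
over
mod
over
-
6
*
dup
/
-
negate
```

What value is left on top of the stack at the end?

-3      [-3]
80      [-3, 80]
+       [77]
dup     [77, 77]
38      [77, 77, 38]
swap    [77, 38, 77]
-       [77, -39]
dup     [77, -39, -39]
drop    [77, -39]
*       [-3003]
24      [-3003, 24]
+       [-2979]
negate  [2979]
10      [2979, 10]
negate  [2979, -10]
*       [-29790]
drop    []
-9      [-9]
dup     [-9, -9]
over    [-9, -9, -9]
mod     [-9, 0]
over    [-9, 0, -9]
-       [-9, 9]
6       [-9, 9, 6]
*       [-9, 54]
dup     [-9, 54, 54]
/       [-9, 1]
-       [-10]
negate  [10]

10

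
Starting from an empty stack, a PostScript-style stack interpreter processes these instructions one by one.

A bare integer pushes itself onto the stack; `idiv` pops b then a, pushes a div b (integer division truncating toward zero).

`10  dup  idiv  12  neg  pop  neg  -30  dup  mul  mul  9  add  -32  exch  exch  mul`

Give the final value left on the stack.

28512

10   → 10
dup  → 10 10
idiv → 1
12   → 1 12
neg  → 1 -12
pop  → 1
neg  → -1
-30  → -1 -30
dup  → -1 -30 -30
mul  → -1 900
mul  → -900
9    → -900 9
add  → -891
-32  → -891 -32
exch → -32 -891
exch → -891 -32
mul  → 28512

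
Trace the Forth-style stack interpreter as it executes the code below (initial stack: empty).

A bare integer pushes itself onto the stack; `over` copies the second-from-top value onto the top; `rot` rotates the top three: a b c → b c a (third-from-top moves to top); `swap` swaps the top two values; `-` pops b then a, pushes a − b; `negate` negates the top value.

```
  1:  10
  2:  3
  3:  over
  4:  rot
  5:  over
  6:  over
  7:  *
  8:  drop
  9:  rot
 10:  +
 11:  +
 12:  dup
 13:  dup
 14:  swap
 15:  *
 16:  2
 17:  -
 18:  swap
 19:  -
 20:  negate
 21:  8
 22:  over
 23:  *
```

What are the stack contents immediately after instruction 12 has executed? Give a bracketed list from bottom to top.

10   : 10
3    : 10 3
over : 10 3 10
rot  : 3 10 10
over : 3 10 10 10
over : 3 10 10 10 10
*    : 3 10 10 100
drop : 3 10 10
rot  : 10 10 3
+    : 10 13
+    : 23
dup  : 23 23

[23, 23]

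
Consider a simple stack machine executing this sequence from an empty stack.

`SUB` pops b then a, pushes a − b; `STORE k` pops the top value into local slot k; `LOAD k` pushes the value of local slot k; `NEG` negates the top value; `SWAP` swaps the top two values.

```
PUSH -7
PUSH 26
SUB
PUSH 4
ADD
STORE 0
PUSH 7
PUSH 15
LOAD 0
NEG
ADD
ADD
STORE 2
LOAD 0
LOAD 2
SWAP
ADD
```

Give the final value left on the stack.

PUSH -7 -> -7
PUSH 26 -> -7 26
SUB     -> -33
PUSH 4  -> -33 4
ADD     -> -29
STORE 0 -> (empty)
PUSH 7  -> 7
PUSH 15 -> 7 15
LOAD 0  -> 7 15 -29
NEG     -> 7 15 29
ADD     -> 7 44
ADD     -> 51
STORE 2 -> (empty)
LOAD 0  -> -29
LOAD 2  -> -29 51
SWAP    -> 51 -29
ADD     -> 22

22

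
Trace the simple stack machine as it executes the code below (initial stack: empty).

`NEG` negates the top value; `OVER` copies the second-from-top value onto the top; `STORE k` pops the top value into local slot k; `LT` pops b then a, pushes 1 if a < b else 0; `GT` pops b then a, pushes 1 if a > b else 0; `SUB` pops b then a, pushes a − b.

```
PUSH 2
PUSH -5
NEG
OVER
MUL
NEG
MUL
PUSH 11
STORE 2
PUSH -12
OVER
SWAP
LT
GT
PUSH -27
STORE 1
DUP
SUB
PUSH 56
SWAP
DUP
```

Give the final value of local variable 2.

11

PUSH 2   → 2
PUSH -5  → 2 -5
NEG      → 2 5
OVER     → 2 5 2
MUL      → 2 10
NEG      → 2 -10
MUL      → -20
PUSH 11  → -20 11
STORE 2  → -20
PUSH -12 → -20 -12
OVER     → -20 -12 -20
SWAP     → -20 -20 -12
LT       → -20 1
GT       → 0
PUSH -27 → 0 -27
STORE 1  → 0
DUP      → 0 0
SUB      → 0
PUSH 56  → 0 56
SWAP     → 56 0
DUP      → 56 0 0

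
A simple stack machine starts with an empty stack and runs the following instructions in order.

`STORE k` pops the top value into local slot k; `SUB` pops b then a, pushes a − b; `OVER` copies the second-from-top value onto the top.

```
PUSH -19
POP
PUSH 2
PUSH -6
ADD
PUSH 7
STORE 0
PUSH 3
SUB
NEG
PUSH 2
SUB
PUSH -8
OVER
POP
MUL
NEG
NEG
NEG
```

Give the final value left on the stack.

PUSH -19 : -19
POP      : (empty)
PUSH 2   : 2
PUSH -6  : 2 -6
ADD      : -4
PUSH 7   : -4 7
STORE 0  : -4
PUSH 3   : -4 3
SUB      : -7
NEG      : 7
PUSH 2   : 7 2
SUB      : 5
PUSH -8  : 5 -8
OVER     : 5 -8 5
POP      : 5 -8
MUL      : -40
NEG      : 40
NEG      : -40
NEG      : 40

40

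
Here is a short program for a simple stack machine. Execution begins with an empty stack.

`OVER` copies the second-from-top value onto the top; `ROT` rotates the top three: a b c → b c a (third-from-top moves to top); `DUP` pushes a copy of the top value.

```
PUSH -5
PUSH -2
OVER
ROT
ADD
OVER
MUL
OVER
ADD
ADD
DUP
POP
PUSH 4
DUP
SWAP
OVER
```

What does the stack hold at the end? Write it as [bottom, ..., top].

[16, 4, 4, 4]

PUSH -5 : -5
PUSH -2 : -5 -2
OVER    : -5 -2 -5
ROT     : -2 -5 -5
ADD     : -2 -10
OVER    : -2 -10 -2
MUL     : -2 20
OVER    : -2 20 -2
ADD     : -2 18
ADD     : 16
DUP     : 16 16
POP     : 16
PUSH 4  : 16 4
DUP     : 16 4 4
SWAP    : 16 4 4
OVER    : 16 4 4 4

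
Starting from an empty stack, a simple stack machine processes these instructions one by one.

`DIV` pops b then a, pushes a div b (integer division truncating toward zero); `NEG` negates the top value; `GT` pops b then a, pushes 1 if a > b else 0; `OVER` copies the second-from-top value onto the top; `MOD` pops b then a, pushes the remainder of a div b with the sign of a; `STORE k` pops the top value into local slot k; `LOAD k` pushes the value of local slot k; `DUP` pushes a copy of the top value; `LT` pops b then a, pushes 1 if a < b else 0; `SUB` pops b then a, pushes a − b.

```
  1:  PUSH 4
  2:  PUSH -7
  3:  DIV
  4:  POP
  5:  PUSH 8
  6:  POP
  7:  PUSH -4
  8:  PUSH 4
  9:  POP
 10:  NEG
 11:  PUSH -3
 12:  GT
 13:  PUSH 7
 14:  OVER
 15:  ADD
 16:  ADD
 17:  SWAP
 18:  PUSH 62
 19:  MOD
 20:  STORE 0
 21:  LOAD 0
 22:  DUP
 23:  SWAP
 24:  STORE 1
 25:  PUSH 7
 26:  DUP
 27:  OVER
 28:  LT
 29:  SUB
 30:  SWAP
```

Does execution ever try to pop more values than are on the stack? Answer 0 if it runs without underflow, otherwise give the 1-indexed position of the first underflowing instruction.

PUSH 4  -> [4]
PUSH -7 -> [4, -7]
DIV     -> [0]
POP     -> []
PUSH 8  -> [8]
POP     -> []
PUSH -4 -> [-4]
PUSH 4  -> [-4, 4]
POP     -> [-4]
NEG     -> [4]
PUSH -3 -> [4, -3]
GT      -> [1]
PUSH 7  -> [1, 7]
OVER    -> [1, 7, 1]
ADD     -> [1, 8]
ADD     -> [9]
SWAP  — needs 2 operands, stack has 1 → underflow

17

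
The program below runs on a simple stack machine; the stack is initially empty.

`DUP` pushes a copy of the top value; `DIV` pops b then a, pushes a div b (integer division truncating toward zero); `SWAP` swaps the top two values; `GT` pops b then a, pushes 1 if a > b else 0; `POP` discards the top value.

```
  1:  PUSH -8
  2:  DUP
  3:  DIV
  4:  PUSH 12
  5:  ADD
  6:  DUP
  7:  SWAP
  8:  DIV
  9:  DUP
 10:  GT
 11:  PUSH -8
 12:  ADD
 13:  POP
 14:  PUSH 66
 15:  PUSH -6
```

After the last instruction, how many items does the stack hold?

2

PUSH -8 → [-8]
DUP     → [-8, -8]
DIV     → [1]
PUSH 12 → [1, 12]
ADD     → [13]
DUP     → [13, 13]
SWAP    → [13, 13]
DIV     → [1]
DUP     → [1, 1]
GT      → [0]
PUSH -8 → [0, -8]
ADD     → [-8]
POP     → []
PUSH 66 → [66]
PUSH -6 → [66, -6]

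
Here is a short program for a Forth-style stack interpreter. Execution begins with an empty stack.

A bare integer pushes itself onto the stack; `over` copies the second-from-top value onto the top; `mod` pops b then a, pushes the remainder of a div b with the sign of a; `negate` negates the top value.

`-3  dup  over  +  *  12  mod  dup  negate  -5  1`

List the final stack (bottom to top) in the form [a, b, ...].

-3     → [-3]
dup    → [-3, -3]
over   → [-3, -3, -3]
+      → [-3, -6]
*      → [18]
12     → [18, 12]
mod    → [6]
dup    → [6, 6]
negate → [6, -6]
-5     → [6, -6, -5]
1      → [6, -6, -5, 1]

[6, -6, -5, 1]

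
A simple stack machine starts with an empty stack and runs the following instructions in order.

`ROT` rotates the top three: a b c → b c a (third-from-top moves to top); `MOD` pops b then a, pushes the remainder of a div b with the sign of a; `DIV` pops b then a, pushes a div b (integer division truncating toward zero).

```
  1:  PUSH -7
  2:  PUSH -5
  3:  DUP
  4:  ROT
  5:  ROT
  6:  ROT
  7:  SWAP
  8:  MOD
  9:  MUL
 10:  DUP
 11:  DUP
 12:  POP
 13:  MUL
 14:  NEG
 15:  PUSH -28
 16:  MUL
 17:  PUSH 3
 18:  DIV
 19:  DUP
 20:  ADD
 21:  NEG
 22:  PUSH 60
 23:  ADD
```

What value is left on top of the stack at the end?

60

PUSH -7  : [-7]
PUSH -5  : [-7, -5]
DUP      : [-7, -5, -5]
ROT      : [-5, -5, -7]
ROT      : [-5, -7, -5]
ROT      : [-7, -5, -5]
SWAP     : [-7, -5, -5]
MOD      : [-7, 0]
MUL      : [0]
DUP      : [0, 0]
DUP      : [0, 0, 0]
POP      : [0, 0]
MUL      : [0]
NEG      : [0]
PUSH -28 : [0, -28]
MUL      : [0]
PUSH 3   : [0, 3]
DIV      : [0]
DUP      : [0, 0]
ADD      : [0]
NEG      : [0]
PUSH 60  : [0, 60]
ADD      : [60]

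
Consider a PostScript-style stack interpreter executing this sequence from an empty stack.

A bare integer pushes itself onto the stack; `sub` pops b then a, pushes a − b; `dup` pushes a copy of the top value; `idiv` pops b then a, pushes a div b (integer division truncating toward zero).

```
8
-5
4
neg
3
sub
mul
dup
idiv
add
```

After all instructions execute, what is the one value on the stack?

8    -> 8
-5   -> 8 -5
4    -> 8 -5 4
neg  -> 8 -5 -4
3    -> 8 -5 -4 3
sub  -> 8 -5 -7
mul  -> 8 35
dup  -> 8 35 35
idiv -> 8 1
add  -> 9

9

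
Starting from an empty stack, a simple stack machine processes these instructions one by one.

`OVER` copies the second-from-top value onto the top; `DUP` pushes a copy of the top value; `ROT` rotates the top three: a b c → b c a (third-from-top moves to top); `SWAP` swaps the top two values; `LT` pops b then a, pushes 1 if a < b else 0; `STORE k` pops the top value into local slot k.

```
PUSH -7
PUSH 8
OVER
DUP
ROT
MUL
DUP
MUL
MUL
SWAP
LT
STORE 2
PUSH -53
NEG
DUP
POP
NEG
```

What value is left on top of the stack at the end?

PUSH -7  : -7
PUSH 8   : -7 8
OVER     : -7 8 -7
DUP      : -7 8 -7 -7
ROT      : -7 -7 -7 8
MUL      : -7 -7 -56
DUP      : -7 -7 -56 -56
MUL      : -7 -7 3136
MUL      : -7 -21952
SWAP     : -21952 -7
LT       : 1
STORE 2  : (empty)
PUSH -53 : -53
NEG      : 53
DUP      : 53 53
POP      : 53
NEG      : -53

-53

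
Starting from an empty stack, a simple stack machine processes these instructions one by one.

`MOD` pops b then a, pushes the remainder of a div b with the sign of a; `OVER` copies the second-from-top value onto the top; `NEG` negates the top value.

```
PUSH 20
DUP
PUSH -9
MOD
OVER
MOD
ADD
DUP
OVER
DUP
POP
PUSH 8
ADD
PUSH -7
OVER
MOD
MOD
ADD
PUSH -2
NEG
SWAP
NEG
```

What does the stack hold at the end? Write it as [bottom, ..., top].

[22, 2, -24]

PUSH 20 : [20]
DUP     : [20, 20]
PUSH -9 : [20, 20, -9]
MOD     : [20, 2]
OVER    : [20, 2, 20]
MOD     : [20, 2]
ADD     : [22]
DUP     : [22, 22]
OVER    : [22, 22, 22]
DUP     : [22, 22, 22, 22]
POP     : [22, 22, 22]
PUSH 8  : [22, 22, 22, 8]
ADD     : [22, 22, 30]
PUSH -7 : [22, 22, 30, -7]
OVER    : [22, 22, 30, -7, 30]
MOD     : [22, 22, 30, -7]
MOD     : [22, 22, 2]
ADD     : [22, 24]
PUSH -2 : [22, 24, -2]
NEG     : [22, 24, 2]
SWAP    : [22, 2, 24]
NEG     : [22, 2, -24]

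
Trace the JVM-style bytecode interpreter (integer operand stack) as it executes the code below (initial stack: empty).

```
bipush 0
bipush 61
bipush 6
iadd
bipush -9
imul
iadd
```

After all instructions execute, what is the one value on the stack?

bipush 0  -> 0
bipush 61 -> 0 61
bipush 6  -> 0 61 6
iadd      -> 0 67
bipush -9 -> 0 67 -9
imul      -> 0 -603
iadd      -> -603

-603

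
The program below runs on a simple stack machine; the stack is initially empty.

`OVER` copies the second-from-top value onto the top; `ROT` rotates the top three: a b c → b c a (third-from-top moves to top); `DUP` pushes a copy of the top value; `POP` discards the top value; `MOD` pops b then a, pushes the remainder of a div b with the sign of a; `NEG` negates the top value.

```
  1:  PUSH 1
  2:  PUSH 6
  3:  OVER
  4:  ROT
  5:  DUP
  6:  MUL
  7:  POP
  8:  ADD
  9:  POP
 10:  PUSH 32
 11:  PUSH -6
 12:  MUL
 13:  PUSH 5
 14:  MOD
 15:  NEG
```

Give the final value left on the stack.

PUSH 1   1
PUSH 6   1 6
OVER     1 6 1
ROT      6 1 1
DUP      6 1 1 1
MUL      6 1 1
POP      6 1
ADD      7
POP      (empty)
PUSH 32  32
PUSH -6  32 -6
MUL      -192
PUSH 5   -192 5
MOD      -2
NEG      2

2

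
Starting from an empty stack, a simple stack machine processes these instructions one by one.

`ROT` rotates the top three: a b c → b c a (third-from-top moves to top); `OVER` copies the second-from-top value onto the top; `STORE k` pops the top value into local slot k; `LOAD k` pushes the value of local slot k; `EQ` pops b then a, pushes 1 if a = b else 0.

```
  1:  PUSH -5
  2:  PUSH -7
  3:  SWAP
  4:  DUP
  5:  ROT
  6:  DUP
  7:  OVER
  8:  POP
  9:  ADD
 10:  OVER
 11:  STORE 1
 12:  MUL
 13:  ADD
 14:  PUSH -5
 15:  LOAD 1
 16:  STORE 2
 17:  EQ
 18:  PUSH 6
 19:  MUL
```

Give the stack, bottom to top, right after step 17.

PUSH -5 : -5
PUSH -7 : -5 -7
SWAP    : -7 -5
DUP     : -7 -5 -5
ROT     : -5 -5 -7
DUP     : -5 -5 -7 -7
OVER    : -5 -5 -7 -7 -7
POP     : -5 -5 -7 -7
ADD     : -5 -5 -14
OVER    : -5 -5 -14 -5
STORE 1 : -5 -5 -14
MUL     : -5 70
ADD     : 65
PUSH -5 : 65 -5
LOAD 1  : 65 -5 -5
STORE 2 : 65 -5
EQ      : 0

[0]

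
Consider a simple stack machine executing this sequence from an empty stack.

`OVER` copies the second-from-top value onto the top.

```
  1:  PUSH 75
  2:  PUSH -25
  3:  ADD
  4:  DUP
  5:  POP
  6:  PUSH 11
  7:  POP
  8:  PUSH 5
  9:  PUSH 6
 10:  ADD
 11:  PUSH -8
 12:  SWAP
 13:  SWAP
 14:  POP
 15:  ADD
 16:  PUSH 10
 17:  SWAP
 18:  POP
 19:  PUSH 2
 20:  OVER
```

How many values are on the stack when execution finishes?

PUSH 75  -> 75
PUSH -25 -> 75 -25
ADD      -> 50
DUP      -> 50 50
POP      -> 50
PUSH 11  -> 50 11
POP      -> 50
PUSH 5   -> 50 5
PUSH 6   -> 50 5 6
ADD      -> 50 11
PUSH -8  -> 50 11 -8
SWAP     -> 50 -8 11
SWAP     -> 50 11 -8
POP      -> 50 11
ADD      -> 61
PUSH 10  -> 61 10
SWAP     -> 10 61
POP      -> 10
PUSH 2   -> 10 2
OVER     -> 10 2 10

3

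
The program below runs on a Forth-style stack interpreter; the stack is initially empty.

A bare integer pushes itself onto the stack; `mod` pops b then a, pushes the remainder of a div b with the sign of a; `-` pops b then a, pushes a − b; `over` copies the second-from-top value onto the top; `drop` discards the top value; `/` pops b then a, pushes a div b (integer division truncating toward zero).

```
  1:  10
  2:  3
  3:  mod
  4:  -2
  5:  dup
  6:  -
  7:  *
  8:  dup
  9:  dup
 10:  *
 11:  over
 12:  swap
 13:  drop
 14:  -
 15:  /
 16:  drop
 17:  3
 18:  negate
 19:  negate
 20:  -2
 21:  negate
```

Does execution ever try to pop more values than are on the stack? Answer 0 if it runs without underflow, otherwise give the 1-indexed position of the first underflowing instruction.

10   → [10]
3    → [10, 3]
mod  → [1]
-2   → [1, -2]
dup  → [1, -2, -2]
-    → [1, 0]
*    → [0]
dup  → [0, 0]
dup  → [0, 0, 0]
*    → [0, 0]
over → [0, 0, 0]
swap → [0, 0, 0]
drop → [0, 0]
-    → [0]
/  — needs 2 operands, stack has 1 → underflow

15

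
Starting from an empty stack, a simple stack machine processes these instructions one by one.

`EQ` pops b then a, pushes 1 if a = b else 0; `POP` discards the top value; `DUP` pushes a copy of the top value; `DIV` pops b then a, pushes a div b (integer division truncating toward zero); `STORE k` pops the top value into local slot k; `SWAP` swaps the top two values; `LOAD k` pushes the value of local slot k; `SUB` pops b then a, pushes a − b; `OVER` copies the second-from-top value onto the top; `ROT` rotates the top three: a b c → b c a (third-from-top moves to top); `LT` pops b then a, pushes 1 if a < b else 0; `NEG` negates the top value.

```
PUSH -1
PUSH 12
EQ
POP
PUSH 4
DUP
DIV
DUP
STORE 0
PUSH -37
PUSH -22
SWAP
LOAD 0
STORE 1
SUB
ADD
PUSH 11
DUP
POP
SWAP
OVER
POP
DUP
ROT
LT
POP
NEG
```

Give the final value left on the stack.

-16

PUSH -1  → [-1]
PUSH 12  → [-1, 12]
EQ       → [0]
POP      → []
PUSH 4   → [4]
DUP      → [4, 4]
DIV      → [1]
DUP      → [1, 1]
STORE 0  → [1]
PUSH -37 → [1, -37]
PUSH -22 → [1, -37, -22]
SWAP     → [1, -22, -37]
LOAD 0   → [1, -22, -37, 1]
STORE 1  → [1, -22, -37]
SUB      → [1, 15]
ADD      → [16]
PUSH 11  → [16, 11]
DUP      → [16, 11, 11]
POP      → [16, 11]
SWAP     → [11, 16]
OVER     → [11, 16, 11]
POP      → [11, 16]
DUP      → [11, 16, 16]
ROT      → [16, 16, 11]
LT       → [16, 0]
POP      → [16]
NEG      → [-16]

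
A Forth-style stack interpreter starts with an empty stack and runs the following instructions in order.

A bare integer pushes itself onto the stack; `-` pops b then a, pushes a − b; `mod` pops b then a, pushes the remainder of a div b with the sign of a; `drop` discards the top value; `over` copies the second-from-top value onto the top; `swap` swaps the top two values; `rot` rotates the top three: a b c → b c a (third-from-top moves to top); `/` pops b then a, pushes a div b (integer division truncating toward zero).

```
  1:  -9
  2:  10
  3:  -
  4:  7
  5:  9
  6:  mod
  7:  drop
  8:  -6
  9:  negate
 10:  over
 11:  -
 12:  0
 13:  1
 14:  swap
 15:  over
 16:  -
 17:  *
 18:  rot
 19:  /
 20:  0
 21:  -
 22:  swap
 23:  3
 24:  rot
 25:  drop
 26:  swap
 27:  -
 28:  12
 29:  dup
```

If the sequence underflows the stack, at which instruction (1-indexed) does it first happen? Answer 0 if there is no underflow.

0

-9     → [-9]
10     → [-9, 10]
-      → [-19]
7      → [-19, 7]
9      → [-19, 7, 9]
mod    → [-19, 7]
drop   → [-19]
-6     → [-19, -6]
negate → [-19, 6]
over   → [-19, 6, -19]
-      → [-19, 25]
0      → [-19, 25, 0]
1      → [-19, 25, 0, 1]
swap   → [-19, 25, 1, 0]
over   → [-19, 25, 1, 0, 1]
-      → [-19, 25, 1, -1]
*      → [-19, 25, -1]
rot    → [25, -1, -19]
/      → [25, 0]
0      → [25, 0, 0]
-      → [25, 0]
swap   → [0, 25]
3      → [0, 25, 3]
rot    → [25, 3, 0]
drop   → [25, 3]
swap   → [3, 25]
-      → [-22]
12     → [-22, 12]
dup    → [-22, 12, 12]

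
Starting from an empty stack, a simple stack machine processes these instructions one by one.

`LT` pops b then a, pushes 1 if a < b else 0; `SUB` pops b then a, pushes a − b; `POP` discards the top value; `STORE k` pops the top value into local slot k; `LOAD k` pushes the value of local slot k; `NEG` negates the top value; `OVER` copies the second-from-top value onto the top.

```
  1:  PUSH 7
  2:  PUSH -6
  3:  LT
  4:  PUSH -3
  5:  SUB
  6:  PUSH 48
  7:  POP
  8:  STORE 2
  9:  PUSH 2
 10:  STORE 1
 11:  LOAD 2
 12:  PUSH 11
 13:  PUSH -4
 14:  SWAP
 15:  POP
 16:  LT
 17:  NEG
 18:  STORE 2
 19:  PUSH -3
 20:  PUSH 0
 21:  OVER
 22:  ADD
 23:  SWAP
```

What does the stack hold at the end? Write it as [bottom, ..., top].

[-3, -3]

PUSH 7  : 7
PUSH -6 : 7 -6
LT      : 0
PUSH -3 : 0 -3
SUB     : 3
PUSH 48 : 3 48
POP     : 3
STORE 2 : (empty)
PUSH 2  : 2
STORE 1 : (empty)
LOAD 2  : 3
PUSH 11 : 3 11
PUSH -4 : 3 11 -4
SWAP    : 3 -4 11
POP     : 3 -4
LT      : 0
NEG     : 0
STORE 2 : (empty)
PUSH -3 : -3
PUSH 0  : -3 0
OVER    : -3 0 -3
ADD     : -3 -3
SWAP    : -3 -3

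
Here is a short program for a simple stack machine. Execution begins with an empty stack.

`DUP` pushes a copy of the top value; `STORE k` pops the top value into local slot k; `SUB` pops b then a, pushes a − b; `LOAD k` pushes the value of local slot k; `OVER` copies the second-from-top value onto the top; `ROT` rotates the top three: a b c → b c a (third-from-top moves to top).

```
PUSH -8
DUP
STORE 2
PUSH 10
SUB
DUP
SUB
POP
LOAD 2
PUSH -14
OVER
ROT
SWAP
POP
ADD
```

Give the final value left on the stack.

PUSH -8   [-8]
DUP       [-8, -8]
STORE 2   [-8]
PUSH 10   [-8, 10]
SUB       [-18]
DUP       [-18, -18]
SUB       [0]
POP       []
LOAD 2    [-8]
PUSH -14  [-8, -14]
OVER      [-8, -14, -8]
ROT       [-14, -8, -8]
SWAP      [-14, -8, -8]
POP       [-14, -8]
ADD       [-22]

-22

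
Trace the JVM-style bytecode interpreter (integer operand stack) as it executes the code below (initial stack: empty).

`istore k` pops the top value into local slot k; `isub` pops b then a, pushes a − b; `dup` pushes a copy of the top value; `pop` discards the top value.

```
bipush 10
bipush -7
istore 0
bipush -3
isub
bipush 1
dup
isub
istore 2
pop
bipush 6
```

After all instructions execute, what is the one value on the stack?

bipush 10  10
bipush -7  10 -7
istore 0   10
bipush -3  10 -3
isub       13
bipush 1   13 1
dup        13 1 1
isub       13 0
istore 2   13
pop        (empty)
bipush 6   6

6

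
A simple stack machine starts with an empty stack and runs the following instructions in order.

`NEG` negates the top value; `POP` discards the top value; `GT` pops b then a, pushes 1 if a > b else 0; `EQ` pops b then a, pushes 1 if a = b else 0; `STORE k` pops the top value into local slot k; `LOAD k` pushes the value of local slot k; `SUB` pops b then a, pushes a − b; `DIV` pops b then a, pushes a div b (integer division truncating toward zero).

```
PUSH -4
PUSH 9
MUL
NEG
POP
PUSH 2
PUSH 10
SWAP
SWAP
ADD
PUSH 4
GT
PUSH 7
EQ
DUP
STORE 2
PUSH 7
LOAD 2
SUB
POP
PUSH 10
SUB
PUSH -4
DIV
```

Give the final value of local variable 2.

0

PUSH -4 : -4
PUSH 9  : -4 9
MUL     : -36
NEG     : 36
POP     : (empty)
PUSH 2  : 2
PUSH 10 : 2 10
SWAP    : 10 2
SWAP    : 2 10
ADD     : 12
PUSH 4  : 12 4
GT      : 1
PUSH 7  : 1 7
EQ      : 0
DUP     : 0 0
STORE 2 : 0
PUSH 7  : 0 7
LOAD 2  : 0 7 0
SUB     : 0 7
POP     : 0
PUSH 10 : 0 10
SUB     : -10
PUSH -4 : -10 -4
DIV     : 2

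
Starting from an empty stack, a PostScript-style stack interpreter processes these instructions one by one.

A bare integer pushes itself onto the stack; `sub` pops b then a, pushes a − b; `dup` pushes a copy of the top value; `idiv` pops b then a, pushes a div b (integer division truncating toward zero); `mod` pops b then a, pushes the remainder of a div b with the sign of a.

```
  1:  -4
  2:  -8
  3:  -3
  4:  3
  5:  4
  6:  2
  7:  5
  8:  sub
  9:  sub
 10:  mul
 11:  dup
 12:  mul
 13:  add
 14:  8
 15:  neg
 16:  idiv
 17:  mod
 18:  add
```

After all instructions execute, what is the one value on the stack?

-4   → [-4]
-8   → [-4, -8]
-3   → [-4, -8, -3]
3    → [-4, -8, -3, 3]
4    → [-4, -8, -3, 3, 4]
2    → [-4, -8, -3, 3, 4, 2]
5    → [-4, -8, -3, 3, 4, 2, 5]
sub  → [-4, -8, -3, 3, 4, -3]
sub  → [-4, -8, -3, 3, 7]
mul  → [-4, -8, -3, 21]
dup  → [-4, -8, -3, 21, 21]
mul  → [-4, -8, -3, 441]
add  → [-4, -8, 438]
8    → [-4, -8, 438, 8]
neg  → [-4, -8, 438, -8]
idiv → [-4, -8, -54]
mod  → [-4, -8]
add  → [-12]

-12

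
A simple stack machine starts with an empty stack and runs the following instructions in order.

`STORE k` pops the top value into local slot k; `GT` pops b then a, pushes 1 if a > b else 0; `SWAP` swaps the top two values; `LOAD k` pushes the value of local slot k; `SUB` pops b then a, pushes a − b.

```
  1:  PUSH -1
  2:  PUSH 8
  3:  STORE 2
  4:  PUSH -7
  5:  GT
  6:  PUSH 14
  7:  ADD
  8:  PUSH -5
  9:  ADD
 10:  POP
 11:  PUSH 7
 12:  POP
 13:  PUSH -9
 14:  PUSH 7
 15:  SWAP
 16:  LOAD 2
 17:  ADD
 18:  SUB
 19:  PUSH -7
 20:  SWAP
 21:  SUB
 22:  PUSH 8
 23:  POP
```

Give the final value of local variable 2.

8

PUSH -1 : [-1]
PUSH 8  : [-1, 8]
STORE 2 : [-1]
PUSH -7 : [-1, -7]
GT      : [1]
PUSH 14 : [1, 14]
ADD     : [15]
PUSH -5 : [15, -5]
ADD     : [10]
POP     : []
PUSH 7  : [7]
POP     : []
PUSH -9 : [-9]
PUSH 7  : [-9, 7]
SWAP    : [7, -9]
LOAD 2  : [7, -9, 8]
ADD     : [7, -1]
SUB     : [8]
PUSH -7 : [8, -7]
SWAP    : [-7, 8]
SUB     : [-15]
PUSH 8  : [-15, 8]
POP     : [-15]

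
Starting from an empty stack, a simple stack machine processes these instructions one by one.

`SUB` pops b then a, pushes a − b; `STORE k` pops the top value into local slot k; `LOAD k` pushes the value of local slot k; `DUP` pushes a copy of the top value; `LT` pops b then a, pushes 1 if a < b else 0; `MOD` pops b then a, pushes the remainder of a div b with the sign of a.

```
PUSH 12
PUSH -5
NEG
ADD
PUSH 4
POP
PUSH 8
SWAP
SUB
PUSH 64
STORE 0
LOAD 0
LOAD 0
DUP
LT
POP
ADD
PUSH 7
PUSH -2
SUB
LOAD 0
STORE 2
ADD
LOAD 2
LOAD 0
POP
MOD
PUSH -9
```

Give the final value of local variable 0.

64

PUSH 12 -> 12
PUSH -5 -> 12 -5
NEG     -> 12 5
ADD     -> 17
PUSH 4  -> 17 4
POP     -> 17
PUSH 8  -> 17 8
SWAP    -> 8 17
SUB     -> -9
PUSH 64 -> -9 64
STORE 0 -> -9
LOAD 0  -> -9 64
LOAD 0  -> -9 64 64
DUP     -> -9 64 64 64
LT      -> -9 64 0
POP     -> -9 64
ADD     -> 55
PUSH 7  -> 55 7
PUSH -2 -> 55 7 -2
SUB     -> 55 9
LOAD 0  -> 55 9 64
STORE 2 -> 55 9
ADD     -> 64
LOAD 2  -> 64 64
LOAD 0  -> 64 64 64
POP     -> 64 64
MOD     -> 0
PUSH -9 -> 0 -9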